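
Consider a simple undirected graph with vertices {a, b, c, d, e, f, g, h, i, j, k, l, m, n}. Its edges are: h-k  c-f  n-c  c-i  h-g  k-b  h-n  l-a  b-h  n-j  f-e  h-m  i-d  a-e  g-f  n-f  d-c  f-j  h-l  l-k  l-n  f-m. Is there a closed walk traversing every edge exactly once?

Degrees: a:2, b:2, c:4, d:2, e:2, f:6, g:2, h:6, i:2, j:2, k:3, l:4, m:2, n:5
Vertices with odd degree: k, n. An Eulerian circuit requires all degrees even.

No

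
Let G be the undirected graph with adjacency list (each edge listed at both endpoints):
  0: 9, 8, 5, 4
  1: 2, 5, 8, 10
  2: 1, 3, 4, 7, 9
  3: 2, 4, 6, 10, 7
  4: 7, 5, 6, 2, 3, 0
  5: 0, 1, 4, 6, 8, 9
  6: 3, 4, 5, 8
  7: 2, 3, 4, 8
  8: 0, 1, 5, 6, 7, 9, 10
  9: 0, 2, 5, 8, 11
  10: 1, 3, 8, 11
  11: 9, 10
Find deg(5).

Neighbors of 5: 0, 1, 4, 6, 8, 9.

6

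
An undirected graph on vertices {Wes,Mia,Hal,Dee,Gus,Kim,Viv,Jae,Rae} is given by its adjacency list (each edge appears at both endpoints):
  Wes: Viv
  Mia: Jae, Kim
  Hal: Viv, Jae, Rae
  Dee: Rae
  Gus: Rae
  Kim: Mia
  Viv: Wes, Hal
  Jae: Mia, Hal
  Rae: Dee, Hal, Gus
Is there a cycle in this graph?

No

The graph has 9 vertices, 8 edges, and 1 connected component.
Since 8 = 9 - 1, the graph is a forest and contains no cycle.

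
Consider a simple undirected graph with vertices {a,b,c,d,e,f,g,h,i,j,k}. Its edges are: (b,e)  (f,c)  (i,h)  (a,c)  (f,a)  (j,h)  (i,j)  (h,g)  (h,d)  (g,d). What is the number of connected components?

Component: {k}
Component: {b, e}
Component: {a, c, f}
Component: {d, g, h, i, j}

4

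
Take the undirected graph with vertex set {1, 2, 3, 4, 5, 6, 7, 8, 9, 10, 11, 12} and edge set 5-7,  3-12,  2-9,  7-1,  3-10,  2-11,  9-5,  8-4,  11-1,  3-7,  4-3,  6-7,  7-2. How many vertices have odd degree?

Degrees: 1:2, 2:3, 3:4, 4:2, 5:2, 6:1, 7:5, 8:1, 9:2, 10:1, 11:2, 12:1
Odd-degree vertices: 2, 6, 7, 8, 10, 12.

6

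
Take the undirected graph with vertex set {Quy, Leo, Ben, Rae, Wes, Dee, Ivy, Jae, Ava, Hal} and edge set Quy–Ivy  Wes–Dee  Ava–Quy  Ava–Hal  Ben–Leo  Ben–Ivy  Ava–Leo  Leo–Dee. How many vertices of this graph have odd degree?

4

Degrees: Quy:2, Leo:3, Ben:2, Rae:0, Wes:1, Dee:2, Ivy:2, Jae:0, Ava:3, Hal:1
Odd-degree vertices: Leo, Wes, Ava, Hal.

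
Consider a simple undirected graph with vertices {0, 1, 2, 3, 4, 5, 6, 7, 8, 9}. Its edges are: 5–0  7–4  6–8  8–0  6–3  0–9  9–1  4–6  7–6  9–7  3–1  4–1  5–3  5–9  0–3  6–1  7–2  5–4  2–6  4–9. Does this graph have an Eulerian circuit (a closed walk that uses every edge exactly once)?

Degrees: 0:4, 1:4, 2:2, 3:4, 4:5, 5:4, 6:6, 7:4, 8:2, 9:5
4, 9 have odd degree; an Eulerian circuit needs every degree to be even, so none exists.

No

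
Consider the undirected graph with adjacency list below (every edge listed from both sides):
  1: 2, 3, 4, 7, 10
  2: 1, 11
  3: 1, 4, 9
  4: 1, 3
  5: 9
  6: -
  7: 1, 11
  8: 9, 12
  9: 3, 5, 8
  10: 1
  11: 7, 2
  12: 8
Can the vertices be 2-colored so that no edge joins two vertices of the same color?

No

The cycle 1-4-3-1 has length 3, which is odd, so the graph is not bipartite.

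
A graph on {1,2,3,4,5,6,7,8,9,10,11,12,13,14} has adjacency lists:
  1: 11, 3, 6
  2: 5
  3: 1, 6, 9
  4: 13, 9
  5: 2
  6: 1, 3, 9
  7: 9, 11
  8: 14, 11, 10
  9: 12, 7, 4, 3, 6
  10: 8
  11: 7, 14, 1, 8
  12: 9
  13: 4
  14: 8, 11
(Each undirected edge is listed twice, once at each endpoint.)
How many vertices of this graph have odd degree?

Degrees: 1:3, 2:1, 3:3, 4:2, 5:1, 6:3, 7:2, 8:3, 9:5, 10:1, 11:4, 12:1, 13:1, 14:2
Odd-degree vertices: 1, 2, 3, 5, 6, 8, 9, 10, 12, 13.

10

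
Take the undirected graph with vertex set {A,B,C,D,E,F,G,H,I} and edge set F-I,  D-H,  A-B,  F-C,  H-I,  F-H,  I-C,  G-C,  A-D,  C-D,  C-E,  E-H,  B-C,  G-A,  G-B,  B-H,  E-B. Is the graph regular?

Degrees: A:3, B:5, C:6, D:3, E:3, F:3, G:3, H:5, I:3
Vertex A has degree 3 while C has degree 6, so the graph is not regular.

No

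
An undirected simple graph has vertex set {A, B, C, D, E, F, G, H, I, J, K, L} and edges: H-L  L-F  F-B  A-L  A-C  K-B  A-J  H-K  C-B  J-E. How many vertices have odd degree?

Degrees: A:3, B:3, C:2, D:0, E:1, F:2, G:0, H:2, I:0, J:2, K:2, L:3
Odd-degree vertices: A, B, E, L.

4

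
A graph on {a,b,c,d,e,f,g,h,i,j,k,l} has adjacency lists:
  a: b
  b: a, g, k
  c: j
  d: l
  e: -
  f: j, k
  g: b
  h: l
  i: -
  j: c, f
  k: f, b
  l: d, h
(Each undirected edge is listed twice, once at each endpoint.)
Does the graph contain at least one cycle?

No

|V| = 12, |E| = 8, number of components = 4.
A forest on 12 vertices with 4 components has exactly 8 edges, which matches — so no cycle.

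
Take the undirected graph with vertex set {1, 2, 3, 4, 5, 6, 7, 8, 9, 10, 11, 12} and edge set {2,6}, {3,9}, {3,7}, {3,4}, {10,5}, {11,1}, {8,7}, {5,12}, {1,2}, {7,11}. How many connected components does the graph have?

Component: {5, 10, 12}
Component: {1, 2, 3, 4, 6, 7, 8, 9, 11}

2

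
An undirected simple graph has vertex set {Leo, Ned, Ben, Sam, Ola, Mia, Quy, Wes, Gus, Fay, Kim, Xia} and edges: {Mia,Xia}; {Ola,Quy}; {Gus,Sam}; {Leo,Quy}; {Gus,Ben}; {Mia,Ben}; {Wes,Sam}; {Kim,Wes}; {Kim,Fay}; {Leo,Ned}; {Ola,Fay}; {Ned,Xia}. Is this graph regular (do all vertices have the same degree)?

Yes

Degrees: Leo:2, Ned:2, Ben:2, Sam:2, Ola:2, Mia:2, Quy:2, Wes:2, Gus:2, Fay:2, Kim:2, Xia:2
All degrees equal 2; the graph is regular.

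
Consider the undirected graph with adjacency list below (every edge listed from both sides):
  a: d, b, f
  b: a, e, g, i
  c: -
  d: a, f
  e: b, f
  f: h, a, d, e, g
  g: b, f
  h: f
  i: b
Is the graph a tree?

No

|V| = 9, |E| = 10.
It is not connected, so it is not a tree.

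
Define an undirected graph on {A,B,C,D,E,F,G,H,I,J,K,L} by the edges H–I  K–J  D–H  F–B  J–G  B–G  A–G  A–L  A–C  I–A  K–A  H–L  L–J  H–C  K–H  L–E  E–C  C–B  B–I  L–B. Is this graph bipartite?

A valid 2-coloring puts {C, D, F, G, I, K, L} on one side and {A, B, E, H, J} on the other; every edge crosses between the two sides.

Yes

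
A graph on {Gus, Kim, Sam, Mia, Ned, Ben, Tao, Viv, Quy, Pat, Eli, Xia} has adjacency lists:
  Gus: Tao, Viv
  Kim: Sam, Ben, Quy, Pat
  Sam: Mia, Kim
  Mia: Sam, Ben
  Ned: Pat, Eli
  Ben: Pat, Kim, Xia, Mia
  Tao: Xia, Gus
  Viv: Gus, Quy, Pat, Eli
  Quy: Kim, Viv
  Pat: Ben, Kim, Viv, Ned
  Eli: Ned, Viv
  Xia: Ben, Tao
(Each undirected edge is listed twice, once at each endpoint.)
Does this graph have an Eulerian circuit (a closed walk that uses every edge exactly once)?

Yes

Degrees: Gus:2, Kim:4, Sam:2, Mia:2, Ned:2, Ben:4, Tao:2, Viv:4, Quy:2, Pat:4, Eli:2, Xia:2
Every vertex has even degree and the edges form a single connected piece, so an Eulerian circuit exists.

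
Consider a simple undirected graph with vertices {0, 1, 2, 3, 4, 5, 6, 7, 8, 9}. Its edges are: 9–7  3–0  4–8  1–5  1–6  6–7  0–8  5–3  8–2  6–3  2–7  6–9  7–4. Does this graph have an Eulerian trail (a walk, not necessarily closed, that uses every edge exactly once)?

Degrees: 0:2, 1:2, 2:2, 3:3, 4:2, 5:2, 6:4, 7:4, 8:3, 9:2
Odd-degree vertices: 3, 8 (2 total).
The non-isolated vertices are connected and exactly 2 have odd degree, so an Eulerian trail exists (from 3 to 8).

Yes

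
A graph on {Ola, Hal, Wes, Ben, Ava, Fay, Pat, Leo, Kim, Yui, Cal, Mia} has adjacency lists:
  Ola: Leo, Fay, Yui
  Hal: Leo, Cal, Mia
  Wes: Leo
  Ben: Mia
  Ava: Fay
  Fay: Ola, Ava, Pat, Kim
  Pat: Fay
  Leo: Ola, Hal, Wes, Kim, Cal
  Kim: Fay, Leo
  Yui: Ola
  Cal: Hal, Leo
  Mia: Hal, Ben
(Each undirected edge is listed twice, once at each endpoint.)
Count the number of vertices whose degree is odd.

Degrees: Ola:3, Hal:3, Wes:1, Ben:1, Ava:1, Fay:4, Pat:1, Leo:5, Kim:2, Yui:1, Cal:2, Mia:2
Odd-degree vertices: Ola, Hal, Wes, Ben, Ava, Pat, Leo, Yui.

8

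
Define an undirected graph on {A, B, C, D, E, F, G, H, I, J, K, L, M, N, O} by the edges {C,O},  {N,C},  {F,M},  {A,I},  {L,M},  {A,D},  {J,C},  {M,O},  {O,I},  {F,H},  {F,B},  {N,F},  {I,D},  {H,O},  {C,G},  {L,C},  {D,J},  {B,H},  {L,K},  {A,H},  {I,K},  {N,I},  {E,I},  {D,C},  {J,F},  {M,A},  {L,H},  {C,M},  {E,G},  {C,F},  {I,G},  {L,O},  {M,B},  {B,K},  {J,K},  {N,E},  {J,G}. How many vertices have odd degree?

Degrees: A:4, B:4, C:8, D:4, E:3, F:6, G:4, H:5, I:7, J:5, K:4, L:5, M:6, N:4, O:5
Odd-degree vertices: E, H, I, J, L, O.

6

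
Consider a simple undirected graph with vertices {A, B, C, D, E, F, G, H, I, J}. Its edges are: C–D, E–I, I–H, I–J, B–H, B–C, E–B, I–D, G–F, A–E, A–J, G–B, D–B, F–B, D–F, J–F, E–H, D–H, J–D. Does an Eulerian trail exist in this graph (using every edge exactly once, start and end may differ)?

Degrees: A:2, B:6, C:2, D:6, E:4, F:4, G:2, H:4, I:4, J:4
Odd-degree vertices: none (0 total).
With 0 odd-degree vertices and all edges in one connected piece, an Eulerian trail exists.

Yes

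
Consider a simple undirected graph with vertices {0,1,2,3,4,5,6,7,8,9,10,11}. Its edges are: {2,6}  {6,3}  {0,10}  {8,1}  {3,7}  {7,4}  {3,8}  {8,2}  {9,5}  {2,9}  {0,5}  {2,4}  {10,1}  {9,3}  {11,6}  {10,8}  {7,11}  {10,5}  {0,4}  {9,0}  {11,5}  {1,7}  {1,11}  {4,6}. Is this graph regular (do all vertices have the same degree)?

Degrees: 0:4, 1:4, 2:4, 3:4, 4:4, 5:4, 6:4, 7:4, 8:4, 9:4, 10:4, 11:4
Every vertex has degree 4, so the graph is 4-regular.

Yes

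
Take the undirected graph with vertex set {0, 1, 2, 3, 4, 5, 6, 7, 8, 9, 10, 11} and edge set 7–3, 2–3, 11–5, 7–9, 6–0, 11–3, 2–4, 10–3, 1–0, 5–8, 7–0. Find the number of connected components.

Component: {0, 1, 2, 3, 4, 5, 6, 7, 8, 9, 10, 11}

1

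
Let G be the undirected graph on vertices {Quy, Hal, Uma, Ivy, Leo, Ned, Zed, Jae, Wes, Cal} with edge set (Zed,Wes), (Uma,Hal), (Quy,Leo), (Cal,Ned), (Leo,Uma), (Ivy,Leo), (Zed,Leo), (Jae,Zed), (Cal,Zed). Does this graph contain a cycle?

|V| = 10, |E| = 9, number of components = 1.
Since 9 = 10 - 1, the graph is a forest and contains no cycle.

No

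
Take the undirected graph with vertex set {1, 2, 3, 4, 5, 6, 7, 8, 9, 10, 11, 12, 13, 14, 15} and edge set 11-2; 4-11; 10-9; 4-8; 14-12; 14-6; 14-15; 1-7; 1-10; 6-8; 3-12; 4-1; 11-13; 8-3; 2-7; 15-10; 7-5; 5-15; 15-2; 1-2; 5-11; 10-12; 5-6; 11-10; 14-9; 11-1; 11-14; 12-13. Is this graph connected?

Yes

A breadth-first search from 1 visits 1, 11, 7, 2, 4, 10, 13, 14, 5, 15, 8, 9, 12, 6, 3 — all 15 vertices — so the graph is connected.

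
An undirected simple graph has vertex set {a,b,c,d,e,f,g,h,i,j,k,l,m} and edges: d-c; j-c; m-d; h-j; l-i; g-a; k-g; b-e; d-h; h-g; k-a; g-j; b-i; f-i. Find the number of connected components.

2

Component: {b, e, f, i, l}
Component: {a, c, d, g, h, j, k, m}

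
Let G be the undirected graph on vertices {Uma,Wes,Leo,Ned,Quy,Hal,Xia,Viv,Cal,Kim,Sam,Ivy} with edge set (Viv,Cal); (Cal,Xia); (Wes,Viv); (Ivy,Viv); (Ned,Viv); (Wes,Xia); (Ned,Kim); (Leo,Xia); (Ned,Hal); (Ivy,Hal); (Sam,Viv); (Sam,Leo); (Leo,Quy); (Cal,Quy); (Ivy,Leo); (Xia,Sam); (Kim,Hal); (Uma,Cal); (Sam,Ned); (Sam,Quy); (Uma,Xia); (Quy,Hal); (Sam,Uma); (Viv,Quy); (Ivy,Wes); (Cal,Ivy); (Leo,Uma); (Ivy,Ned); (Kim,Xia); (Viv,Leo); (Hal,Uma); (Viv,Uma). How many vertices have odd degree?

6

Degrees: Uma:6, Wes:3, Leo:6, Ned:5, Quy:5, Hal:5, Xia:6, Viv:8, Cal:5, Kim:3, Sam:6, Ivy:6
Odd-degree vertices: Wes, Ned, Quy, Hal, Cal, Kim.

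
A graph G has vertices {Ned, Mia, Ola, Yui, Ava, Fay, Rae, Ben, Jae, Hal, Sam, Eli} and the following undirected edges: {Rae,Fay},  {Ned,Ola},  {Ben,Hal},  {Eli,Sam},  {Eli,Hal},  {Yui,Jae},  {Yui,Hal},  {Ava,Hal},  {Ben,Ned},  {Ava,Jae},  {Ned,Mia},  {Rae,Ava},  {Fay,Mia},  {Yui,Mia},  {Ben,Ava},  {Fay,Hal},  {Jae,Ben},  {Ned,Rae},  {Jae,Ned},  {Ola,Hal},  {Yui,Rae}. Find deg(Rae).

Neighbors of Rae: Ned, Yui, Ava, Fay.

4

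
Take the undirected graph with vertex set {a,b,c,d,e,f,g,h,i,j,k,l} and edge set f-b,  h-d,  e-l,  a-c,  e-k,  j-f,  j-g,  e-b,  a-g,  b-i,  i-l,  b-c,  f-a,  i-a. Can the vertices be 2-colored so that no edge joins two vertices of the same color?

Yes

Partition the vertices as {c, e, f, g, h, i} vs {a, b, d, j, k, l}. Each listed edge has one endpoint in each part, so the graph is bipartite.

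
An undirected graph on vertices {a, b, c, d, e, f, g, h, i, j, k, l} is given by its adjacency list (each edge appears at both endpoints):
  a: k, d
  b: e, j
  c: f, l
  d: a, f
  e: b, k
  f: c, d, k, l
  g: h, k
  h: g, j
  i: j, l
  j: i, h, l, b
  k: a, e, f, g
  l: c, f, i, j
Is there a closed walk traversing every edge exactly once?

Yes

Degrees: a:2, b:2, c:2, d:2, e:2, f:4, g:2, h:2, i:2, j:4, k:4, l:4
Every vertex has even degree and the edges form a single connected piece, so an Eulerian circuit exists.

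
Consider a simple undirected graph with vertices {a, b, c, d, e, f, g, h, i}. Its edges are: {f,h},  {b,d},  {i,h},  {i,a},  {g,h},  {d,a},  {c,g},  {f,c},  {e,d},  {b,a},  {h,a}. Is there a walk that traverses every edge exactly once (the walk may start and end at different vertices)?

Yes

Degrees: a:4, b:2, c:2, d:3, e:1, f:2, g:2, h:4, i:2
Odd-degree vertices: d, e (2 total).
The non-isolated vertices are connected and exactly 2 have odd degree, so an Eulerian trail exists (from d to e).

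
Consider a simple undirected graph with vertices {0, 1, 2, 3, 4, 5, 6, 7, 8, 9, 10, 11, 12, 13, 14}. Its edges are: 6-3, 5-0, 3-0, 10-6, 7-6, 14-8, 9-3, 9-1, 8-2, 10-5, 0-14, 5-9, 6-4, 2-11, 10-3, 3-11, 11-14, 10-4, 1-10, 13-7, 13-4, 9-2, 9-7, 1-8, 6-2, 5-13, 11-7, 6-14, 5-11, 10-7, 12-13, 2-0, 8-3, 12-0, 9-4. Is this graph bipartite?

No

6-4-10-6 is an odd cycle (length 3), and a bipartite graph can contain only even cycles.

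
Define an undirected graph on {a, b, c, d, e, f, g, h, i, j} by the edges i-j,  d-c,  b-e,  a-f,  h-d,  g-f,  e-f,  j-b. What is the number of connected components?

Component: {c, d, h}
Component: {a, b, e, f, g, i, j}

2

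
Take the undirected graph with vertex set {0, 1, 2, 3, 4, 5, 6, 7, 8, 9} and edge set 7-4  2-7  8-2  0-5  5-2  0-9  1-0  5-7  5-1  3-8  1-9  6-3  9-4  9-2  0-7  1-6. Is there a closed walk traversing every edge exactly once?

Yes

Degrees: 0:4, 1:4, 2:4, 3:2, 4:2, 5:4, 6:2, 7:4, 8:2, 9:4
All degrees are even and the non-isolated vertices are connected — an Eulerian circuit exists.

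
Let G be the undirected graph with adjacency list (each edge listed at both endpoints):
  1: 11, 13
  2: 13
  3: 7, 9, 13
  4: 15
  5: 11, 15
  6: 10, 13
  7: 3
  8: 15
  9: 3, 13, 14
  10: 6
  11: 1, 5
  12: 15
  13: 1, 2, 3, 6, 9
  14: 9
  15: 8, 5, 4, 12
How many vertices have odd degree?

Degrees: 1:2, 2:1, 3:3, 4:1, 5:2, 6:2, 7:1, 8:1, 9:3, 10:1, 11:2, 12:1, 13:5, 14:1, 15:4
Odd-degree vertices: 2, 3, 4, 7, 8, 9, 10, 12, 13, 14.

10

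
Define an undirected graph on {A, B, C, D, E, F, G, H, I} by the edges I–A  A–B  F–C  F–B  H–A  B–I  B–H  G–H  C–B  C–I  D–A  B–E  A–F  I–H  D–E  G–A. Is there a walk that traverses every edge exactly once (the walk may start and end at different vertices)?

Degrees: A:6, B:6, C:3, D:2, E:2, F:3, G:2, H:4, I:4
Odd-degree vertices: C, F (2 total).
The non-isolated vertices are connected and exactly 2 have odd degree, so an Eulerian trail exists (from C to F).

Yes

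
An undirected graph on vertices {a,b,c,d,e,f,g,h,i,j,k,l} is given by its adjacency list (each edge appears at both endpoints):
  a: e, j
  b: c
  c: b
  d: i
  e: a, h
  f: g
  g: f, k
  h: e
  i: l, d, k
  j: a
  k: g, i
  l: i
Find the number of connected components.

3

Component: {b, c}
Component: {a, e, h, j}
Component: {d, f, g, i, k, l}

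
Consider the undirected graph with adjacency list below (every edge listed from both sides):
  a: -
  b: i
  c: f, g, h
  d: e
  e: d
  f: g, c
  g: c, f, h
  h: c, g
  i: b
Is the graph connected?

Component: {a}
Component: {b, i}
Component: {d, e}
Component: {c, f, g, h}
No edge joins these 4 groups, so the graph is disconnected.

No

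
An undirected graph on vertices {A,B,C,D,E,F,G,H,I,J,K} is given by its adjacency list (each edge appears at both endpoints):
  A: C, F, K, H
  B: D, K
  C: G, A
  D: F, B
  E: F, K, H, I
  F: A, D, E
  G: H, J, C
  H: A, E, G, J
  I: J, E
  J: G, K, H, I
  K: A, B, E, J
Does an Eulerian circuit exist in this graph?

No

Degrees: A:4, B:2, C:2, D:2, E:4, F:3, G:3, H:4, I:2, J:4, K:4
F, G have odd degree; an Eulerian circuit needs every degree to be even, so none exists.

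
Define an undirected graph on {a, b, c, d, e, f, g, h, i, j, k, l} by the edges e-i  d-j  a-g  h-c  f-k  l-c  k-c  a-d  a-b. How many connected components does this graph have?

Component: {e, i}
Component: {a, b, d, g, j}
Component: {c, f, h, k, l}

3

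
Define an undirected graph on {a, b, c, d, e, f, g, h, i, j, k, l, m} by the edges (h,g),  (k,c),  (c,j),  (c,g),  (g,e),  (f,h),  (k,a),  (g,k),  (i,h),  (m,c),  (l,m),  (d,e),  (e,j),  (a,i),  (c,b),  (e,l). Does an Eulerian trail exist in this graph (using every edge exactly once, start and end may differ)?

Degrees: a:2, b:1, c:5, d:1, e:4, f:1, g:4, h:3, i:2, j:2, k:3, l:2, m:2
Odd-degree vertices: b, c, d, f, h, k (6 total).
With 6 odd-degree vertices (more than two), no single trail can use every edge.

No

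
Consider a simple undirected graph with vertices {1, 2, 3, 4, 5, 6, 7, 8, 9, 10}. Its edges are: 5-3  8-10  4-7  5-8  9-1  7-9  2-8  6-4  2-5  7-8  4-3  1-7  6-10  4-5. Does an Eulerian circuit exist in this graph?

Yes

Degrees: 1:2, 2:2, 3:2, 4:4, 5:4, 6:2, 7:4, 8:4, 9:2, 10:2
All degrees are even and the non-isolated vertices are connected — an Eulerian circuit exists.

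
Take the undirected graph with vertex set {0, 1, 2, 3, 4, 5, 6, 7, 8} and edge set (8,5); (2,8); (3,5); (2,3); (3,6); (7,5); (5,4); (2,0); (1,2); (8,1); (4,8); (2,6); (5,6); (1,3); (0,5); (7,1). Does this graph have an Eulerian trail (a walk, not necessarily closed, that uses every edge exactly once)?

Degrees: 0:2, 1:4, 2:5, 3:4, 4:2, 5:6, 6:3, 7:2, 8:4
Odd-degree vertices: 2, 6 (2 total).
The non-isolated vertices are connected and exactly 2 have odd degree, so an Eulerian trail exists (from 2 to 6).

Yes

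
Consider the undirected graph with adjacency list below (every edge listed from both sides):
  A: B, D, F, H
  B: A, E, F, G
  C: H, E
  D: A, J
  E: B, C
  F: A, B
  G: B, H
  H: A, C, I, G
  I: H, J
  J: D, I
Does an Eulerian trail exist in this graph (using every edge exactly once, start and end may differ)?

Degrees: A:4, B:4, C:2, D:2, E:2, F:2, G:2, H:4, I:2, J:2
Odd-degree vertices: none (0 total).
The non-isolated vertices are connected and exactly 0 have odd degree, so an Eulerian trail exists.

Yes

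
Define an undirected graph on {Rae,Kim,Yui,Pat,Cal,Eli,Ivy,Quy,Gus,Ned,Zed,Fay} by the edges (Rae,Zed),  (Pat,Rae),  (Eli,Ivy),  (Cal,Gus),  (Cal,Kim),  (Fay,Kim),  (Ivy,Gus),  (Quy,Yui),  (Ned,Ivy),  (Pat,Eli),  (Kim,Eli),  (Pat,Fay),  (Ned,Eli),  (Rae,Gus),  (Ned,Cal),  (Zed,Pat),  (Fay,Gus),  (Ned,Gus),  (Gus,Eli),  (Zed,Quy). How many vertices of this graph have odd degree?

Degrees: Rae:3, Kim:3, Yui:1, Pat:4, Cal:3, Eli:5, Ivy:3, Quy:2, Gus:6, Ned:4, Zed:3, Fay:3
Odd-degree vertices: Rae, Kim, Yui, Cal, Eli, Ivy, Zed, Fay.

8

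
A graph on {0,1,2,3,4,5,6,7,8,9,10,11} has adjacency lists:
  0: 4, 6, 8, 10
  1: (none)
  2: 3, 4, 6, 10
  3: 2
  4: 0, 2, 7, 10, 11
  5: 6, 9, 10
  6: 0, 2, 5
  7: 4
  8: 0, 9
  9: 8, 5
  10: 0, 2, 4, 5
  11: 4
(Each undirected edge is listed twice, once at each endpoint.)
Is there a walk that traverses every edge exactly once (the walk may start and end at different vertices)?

Degrees: 0:4, 1:0, 2:4, 3:1, 4:5, 5:3, 6:3, 7:1, 8:2, 9:2, 10:4, 11:1
Odd-degree vertices: 3, 4, 5, 6, 7, 11 (6 total).
An Eulerian trail requires 0 or 2 odd-degree vertices; here there are 6.

No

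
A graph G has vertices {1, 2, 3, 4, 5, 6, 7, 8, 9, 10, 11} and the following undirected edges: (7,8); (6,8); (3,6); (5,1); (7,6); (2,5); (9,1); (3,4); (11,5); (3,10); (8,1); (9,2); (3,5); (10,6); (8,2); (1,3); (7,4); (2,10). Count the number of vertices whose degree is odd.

4

Degrees: 1:4, 2:4, 3:5, 4:2, 5:4, 6:4, 7:3, 8:4, 9:2, 10:3, 11:1
Odd-degree vertices: 3, 7, 10, 11.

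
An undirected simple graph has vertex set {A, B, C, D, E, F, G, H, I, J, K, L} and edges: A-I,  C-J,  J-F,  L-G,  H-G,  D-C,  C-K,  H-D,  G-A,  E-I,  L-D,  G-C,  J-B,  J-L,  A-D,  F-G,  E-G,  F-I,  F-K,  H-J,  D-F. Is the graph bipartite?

Yes

A valid 2-coloring puts {D, G, I, J, K} on one side and {A, B, C, E, F, H, L} on the other; every edge crosses between the two sides.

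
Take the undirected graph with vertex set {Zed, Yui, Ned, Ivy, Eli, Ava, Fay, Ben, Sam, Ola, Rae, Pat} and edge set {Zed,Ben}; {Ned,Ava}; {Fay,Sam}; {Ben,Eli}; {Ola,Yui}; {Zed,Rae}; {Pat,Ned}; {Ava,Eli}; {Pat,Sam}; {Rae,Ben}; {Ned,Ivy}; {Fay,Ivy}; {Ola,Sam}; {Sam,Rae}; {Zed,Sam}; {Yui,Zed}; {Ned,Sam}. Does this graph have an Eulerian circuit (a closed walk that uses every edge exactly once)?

Degrees: Zed:4, Yui:2, Ned:4, Ivy:2, Eli:2, Ava:2, Fay:2, Ben:3, Sam:6, Ola:2, Rae:3, Pat:2
Ben, Rae have odd degree; an Eulerian circuit needs every degree to be even, so none exists.

No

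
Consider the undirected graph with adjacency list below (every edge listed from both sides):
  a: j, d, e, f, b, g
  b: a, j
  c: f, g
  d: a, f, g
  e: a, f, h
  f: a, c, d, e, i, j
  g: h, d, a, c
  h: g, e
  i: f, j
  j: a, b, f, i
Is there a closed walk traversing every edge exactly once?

No

Degrees: a:6, b:2, c:2, d:3, e:3, f:6, g:4, h:2, i:2, j:4
Vertices with odd degree: d, e. An Eulerian circuit requires all degrees even.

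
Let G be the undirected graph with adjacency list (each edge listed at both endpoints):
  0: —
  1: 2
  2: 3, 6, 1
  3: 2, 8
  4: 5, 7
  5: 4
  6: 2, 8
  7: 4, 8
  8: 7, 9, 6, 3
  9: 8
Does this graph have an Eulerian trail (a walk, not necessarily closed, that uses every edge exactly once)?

No

Degrees: 0:0, 1:1, 2:3, 3:2, 4:2, 5:1, 6:2, 7:2, 8:4, 9:1
Odd-degree vertices: 1, 2, 5, 9 (4 total).
With 4 odd-degree vertices (more than two), no single trail can use every edge.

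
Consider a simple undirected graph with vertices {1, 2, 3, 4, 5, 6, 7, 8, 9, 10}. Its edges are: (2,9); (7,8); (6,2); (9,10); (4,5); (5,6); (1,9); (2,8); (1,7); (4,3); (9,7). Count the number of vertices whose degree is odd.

Degrees: 1:2, 2:3, 3:1, 4:2, 5:2, 6:2, 7:3, 8:2, 9:4, 10:1
Odd-degree vertices: 2, 3, 7, 10.

4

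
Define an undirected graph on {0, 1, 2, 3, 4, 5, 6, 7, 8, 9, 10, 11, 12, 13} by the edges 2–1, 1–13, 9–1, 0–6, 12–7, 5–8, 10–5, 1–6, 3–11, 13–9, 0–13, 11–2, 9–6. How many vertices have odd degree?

Degrees: 0:2, 1:4, 2:2, 3:1, 4:0, 5:2, 6:3, 7:1, 8:1, 9:3, 10:1, 11:2, 12:1, 13:3
Odd-degree vertices: 3, 6, 7, 8, 9, 10, 12, 13.

8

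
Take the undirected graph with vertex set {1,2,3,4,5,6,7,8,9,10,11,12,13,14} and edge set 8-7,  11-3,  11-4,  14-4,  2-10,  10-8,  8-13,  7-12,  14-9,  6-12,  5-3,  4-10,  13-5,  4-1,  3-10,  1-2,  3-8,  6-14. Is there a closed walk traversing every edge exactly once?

Degrees: 1:2, 2:2, 3:4, 4:4, 5:2, 6:2, 7:2, 8:4, 9:1, 10:4, 11:2, 12:2, 13:2, 14:3
9, 14 have odd degree; an Eulerian circuit needs every degree to be even, so none exists.

No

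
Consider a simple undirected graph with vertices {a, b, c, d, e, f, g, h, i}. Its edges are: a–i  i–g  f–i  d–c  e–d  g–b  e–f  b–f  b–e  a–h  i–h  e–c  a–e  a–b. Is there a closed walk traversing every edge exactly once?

Degrees: a:4, b:4, c:2, d:2, e:5, f:3, g:2, h:2, i:4
e, f have odd degree; an Eulerian circuit needs every degree to be even, so none exists.

No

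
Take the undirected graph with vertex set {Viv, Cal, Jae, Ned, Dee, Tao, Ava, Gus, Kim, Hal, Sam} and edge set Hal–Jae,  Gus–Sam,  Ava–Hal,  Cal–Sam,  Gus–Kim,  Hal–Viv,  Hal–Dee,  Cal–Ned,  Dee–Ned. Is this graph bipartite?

Partition the vertices as {Ned, Tao, Kim, Hal, Sam} vs {Viv, Cal, Jae, Dee, Ava, Gus}. Each listed edge has one endpoint in each part, so the graph is bipartite.

Yes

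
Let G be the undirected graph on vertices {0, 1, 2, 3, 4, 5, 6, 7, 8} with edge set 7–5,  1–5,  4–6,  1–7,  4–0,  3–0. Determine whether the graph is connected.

No

Component: {2}
Component: {8}
Component: {1, 5, 7}
Component: {0, 3, 4, 6}
There are 4 separate components, so the graph is not connected.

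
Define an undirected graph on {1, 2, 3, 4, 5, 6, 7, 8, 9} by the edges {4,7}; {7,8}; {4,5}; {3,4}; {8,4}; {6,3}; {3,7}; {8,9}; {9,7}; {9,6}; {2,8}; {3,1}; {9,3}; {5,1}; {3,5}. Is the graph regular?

Degrees: 1:2, 2:1, 3:6, 4:4, 5:3, 6:2, 7:4, 8:4, 9:4
Degrees are not all equal (e.g. deg(2)=1 but deg(3)=6); not regular.

No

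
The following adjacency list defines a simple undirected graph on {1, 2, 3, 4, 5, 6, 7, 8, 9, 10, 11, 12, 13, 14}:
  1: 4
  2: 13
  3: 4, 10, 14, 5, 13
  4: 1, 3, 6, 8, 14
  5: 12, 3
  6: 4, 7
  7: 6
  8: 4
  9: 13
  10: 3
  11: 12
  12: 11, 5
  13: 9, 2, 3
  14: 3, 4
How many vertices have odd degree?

10

Degrees: 1:1, 2:1, 3:5, 4:5, 5:2, 6:2, 7:1, 8:1, 9:1, 10:1, 11:1, 12:2, 13:3, 14:2
Odd-degree vertices: 1, 2, 3, 4, 7, 8, 9, 10, 11, 13.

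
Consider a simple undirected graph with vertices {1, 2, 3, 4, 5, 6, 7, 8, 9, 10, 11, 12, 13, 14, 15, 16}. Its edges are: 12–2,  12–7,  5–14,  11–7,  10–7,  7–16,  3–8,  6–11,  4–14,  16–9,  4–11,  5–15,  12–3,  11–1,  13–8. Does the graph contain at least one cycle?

|V| = 16, |E| = 15, number of components = 1.
A forest on 16 vertices with 1 component has exactly 15 edges, which matches — so no cycle.

No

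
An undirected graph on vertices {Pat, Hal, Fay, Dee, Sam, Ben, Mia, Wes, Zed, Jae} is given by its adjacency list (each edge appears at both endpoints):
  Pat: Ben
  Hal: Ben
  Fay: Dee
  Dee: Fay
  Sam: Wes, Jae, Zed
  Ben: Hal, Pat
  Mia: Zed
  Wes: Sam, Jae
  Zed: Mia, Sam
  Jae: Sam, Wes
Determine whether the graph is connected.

No

Component: {Fay, Dee}
Component: {Pat, Hal, Ben}
Component: {Sam, Mia, Wes, Zed, Jae}
There are 3 separate components, so the graph is not connected.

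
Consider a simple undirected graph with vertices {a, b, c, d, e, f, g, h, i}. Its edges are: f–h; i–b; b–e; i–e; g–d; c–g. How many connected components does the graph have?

Component: {a}
Component: {f, h}
Component: {b, e, i}
Component: {c, d, g}

4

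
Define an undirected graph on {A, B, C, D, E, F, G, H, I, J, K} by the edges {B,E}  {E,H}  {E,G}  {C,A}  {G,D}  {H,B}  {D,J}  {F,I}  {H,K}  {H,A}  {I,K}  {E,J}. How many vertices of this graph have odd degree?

Degrees: A:2, B:2, C:1, D:2, E:4, F:1, G:2, H:4, I:2, J:2, K:2
Odd-degree vertices: C, F.

2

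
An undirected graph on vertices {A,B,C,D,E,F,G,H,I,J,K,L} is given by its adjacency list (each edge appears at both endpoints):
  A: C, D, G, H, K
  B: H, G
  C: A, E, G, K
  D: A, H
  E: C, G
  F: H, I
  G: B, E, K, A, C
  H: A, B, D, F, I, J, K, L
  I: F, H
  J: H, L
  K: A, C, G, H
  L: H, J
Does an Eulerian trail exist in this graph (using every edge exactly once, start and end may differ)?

Degrees: A:5, B:2, C:4, D:2, E:2, F:2, G:5, H:8, I:2, J:2, K:4, L:2
Odd-degree vertices: A, G (2 total).
The non-isolated vertices are connected and exactly 2 have odd degree, so an Eulerian trail exists (from A to G).

Yes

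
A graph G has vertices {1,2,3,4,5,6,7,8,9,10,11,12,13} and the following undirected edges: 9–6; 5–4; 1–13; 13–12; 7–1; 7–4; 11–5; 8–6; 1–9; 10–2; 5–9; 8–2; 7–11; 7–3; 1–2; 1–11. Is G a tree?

|V| = 13, |E| = 16.
A tree on 13 vertices has exactly 12 edges; this graph has 16, so it contains a cycle and is not a tree.

No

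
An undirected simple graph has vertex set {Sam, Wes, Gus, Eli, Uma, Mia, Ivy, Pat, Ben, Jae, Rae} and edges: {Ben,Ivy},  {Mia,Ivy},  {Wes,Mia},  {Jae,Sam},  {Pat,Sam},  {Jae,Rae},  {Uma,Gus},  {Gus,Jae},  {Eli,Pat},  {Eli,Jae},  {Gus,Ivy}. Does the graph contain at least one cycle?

|V| = 11, |E| = 11, number of components = 1.
One cycle is Sam-Pat-Eli-Jae-Sam.

Yes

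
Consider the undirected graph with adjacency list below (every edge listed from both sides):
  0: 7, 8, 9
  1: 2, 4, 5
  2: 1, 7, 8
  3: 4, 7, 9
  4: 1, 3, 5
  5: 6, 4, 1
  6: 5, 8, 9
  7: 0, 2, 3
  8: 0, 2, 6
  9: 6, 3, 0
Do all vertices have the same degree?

Degrees: 0:3, 1:3, 2:3, 3:3, 4:3, 5:3, 6:3, 7:3, 8:3, 9:3
All degrees equal 3; the graph is regular.

Yes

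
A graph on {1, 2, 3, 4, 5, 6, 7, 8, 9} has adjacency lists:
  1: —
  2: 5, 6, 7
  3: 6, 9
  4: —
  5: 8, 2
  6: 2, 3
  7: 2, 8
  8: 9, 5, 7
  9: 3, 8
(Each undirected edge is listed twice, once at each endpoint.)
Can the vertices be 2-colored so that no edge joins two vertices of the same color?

A valid 2-coloring puts {1, 4, 5, 6, 7, 9} on one side and {2, 3, 8} on the other; every edge crosses between the two sides.

Yes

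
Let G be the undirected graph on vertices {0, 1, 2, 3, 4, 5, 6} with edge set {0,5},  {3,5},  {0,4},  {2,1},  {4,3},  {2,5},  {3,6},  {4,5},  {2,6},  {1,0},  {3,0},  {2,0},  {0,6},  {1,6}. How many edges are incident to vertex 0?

Neighbors of 0: 1, 2, 3, 4, 5, 6.

6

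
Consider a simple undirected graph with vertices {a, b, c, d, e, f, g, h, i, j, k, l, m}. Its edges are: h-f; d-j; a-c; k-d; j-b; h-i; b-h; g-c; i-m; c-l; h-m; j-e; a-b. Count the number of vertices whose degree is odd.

8

Degrees: a:2, b:3, c:3, d:2, e:1, f:1, g:1, h:4, i:2, j:3, k:1, l:1, m:2
Odd-degree vertices: b, c, e, f, g, j, k, l.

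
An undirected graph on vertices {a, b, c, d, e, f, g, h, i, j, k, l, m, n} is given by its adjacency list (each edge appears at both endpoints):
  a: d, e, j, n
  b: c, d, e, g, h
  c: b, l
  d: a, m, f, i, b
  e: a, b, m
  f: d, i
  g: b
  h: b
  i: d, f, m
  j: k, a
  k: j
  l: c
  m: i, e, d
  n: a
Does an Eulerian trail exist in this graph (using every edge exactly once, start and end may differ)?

Degrees: a:4, b:5, c:2, d:5, e:3, f:2, g:1, h:1, i:3, j:2, k:1, l:1, m:3, n:1
Odd-degree vertices: b, d, e, g, h, i, k, l, m, n (10 total).
An Eulerian trail requires 0 or 2 odd-degree vertices; here there are 10.

No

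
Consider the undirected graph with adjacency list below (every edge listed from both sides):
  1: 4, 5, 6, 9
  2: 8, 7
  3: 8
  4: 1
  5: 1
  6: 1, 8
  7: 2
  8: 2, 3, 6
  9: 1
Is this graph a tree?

|V| = 9, |E| = 8.
Connected and |E| = |V| - 1, which characterizes a tree.

Yes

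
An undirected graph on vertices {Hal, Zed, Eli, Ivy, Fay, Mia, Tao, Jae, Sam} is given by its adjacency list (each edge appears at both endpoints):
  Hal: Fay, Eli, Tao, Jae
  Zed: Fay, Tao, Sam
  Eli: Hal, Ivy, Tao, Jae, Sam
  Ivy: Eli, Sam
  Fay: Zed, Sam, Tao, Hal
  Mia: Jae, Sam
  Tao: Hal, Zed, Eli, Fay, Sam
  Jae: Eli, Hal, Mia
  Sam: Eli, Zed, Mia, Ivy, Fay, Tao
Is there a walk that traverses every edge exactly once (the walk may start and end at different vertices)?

No

Degrees: Hal:4, Zed:3, Eli:5, Ivy:2, Fay:4, Mia:2, Tao:5, Jae:3, Sam:6
Odd-degree vertices: Zed, Eli, Tao, Jae (4 total).
With 4 odd-degree vertices (more than two), no single trail can use every edge.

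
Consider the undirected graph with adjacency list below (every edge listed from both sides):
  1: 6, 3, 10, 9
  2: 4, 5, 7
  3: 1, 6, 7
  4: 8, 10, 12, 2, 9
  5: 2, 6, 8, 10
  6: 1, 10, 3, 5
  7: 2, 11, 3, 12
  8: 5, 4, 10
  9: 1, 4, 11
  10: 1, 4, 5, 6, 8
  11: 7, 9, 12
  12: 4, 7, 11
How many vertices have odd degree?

Degrees: 1:4, 2:3, 3:3, 4:5, 5:4, 6:4, 7:4, 8:3, 9:3, 10:5, 11:3, 12:3
Odd-degree vertices: 2, 3, 4, 8, 9, 10, 11, 12.

8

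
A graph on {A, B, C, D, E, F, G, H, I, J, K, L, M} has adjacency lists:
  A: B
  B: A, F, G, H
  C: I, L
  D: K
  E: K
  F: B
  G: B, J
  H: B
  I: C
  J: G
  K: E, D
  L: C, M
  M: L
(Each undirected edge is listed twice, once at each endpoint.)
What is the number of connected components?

Component: {D, E, K}
Component: {C, I, L, M}
Component: {A, B, F, G, H, J}

3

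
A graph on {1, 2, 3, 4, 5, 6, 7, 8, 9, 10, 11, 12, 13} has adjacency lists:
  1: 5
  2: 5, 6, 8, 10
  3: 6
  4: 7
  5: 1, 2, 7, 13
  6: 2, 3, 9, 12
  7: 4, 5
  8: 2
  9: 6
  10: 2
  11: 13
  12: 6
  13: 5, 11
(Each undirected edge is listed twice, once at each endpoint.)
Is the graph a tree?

The graph has 13 vertices and 12 edges.
Connected and |E| = |V| - 1, which characterizes a tree.

Yes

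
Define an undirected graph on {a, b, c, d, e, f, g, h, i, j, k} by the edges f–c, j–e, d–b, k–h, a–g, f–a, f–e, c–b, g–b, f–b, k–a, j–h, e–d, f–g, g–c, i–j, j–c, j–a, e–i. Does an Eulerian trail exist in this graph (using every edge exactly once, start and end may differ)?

Yes

Degrees: a:4, b:4, c:4, d:2, e:4, f:5, g:4, h:2, i:2, j:5, k:2
Odd-degree vertices: f, j (2 total).
The non-isolated vertices are connected and exactly 2 have odd degree, so an Eulerian trail exists (from f to j).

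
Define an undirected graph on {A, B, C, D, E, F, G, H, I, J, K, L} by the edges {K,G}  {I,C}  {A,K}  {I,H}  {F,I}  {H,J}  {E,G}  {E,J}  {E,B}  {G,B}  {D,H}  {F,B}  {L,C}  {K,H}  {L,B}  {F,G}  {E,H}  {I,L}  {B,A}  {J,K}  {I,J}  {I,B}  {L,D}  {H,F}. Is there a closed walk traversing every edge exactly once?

Degrees: A:2, B:6, C:2, D:2, E:4, F:4, G:4, H:6, I:6, J:4, K:4, L:4
All degrees are even and the non-isolated vertices are connected — an Eulerian circuit exists.

Yes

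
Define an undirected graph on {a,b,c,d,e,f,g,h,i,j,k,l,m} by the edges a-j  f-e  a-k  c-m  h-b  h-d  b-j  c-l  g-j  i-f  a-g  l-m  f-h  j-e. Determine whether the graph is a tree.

The graph has 13 vertices and 14 edges.
It is not connected, so it is not a tree.

No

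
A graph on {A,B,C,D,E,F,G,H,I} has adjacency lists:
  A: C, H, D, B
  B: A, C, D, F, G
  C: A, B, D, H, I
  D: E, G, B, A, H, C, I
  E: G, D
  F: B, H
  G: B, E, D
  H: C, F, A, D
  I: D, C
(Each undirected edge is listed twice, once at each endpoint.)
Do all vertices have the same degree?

Degrees: A:4, B:5, C:5, D:7, E:2, F:2, G:3, H:4, I:2
Vertex E has degree 2 while D has degree 7, so the graph is not regular.

No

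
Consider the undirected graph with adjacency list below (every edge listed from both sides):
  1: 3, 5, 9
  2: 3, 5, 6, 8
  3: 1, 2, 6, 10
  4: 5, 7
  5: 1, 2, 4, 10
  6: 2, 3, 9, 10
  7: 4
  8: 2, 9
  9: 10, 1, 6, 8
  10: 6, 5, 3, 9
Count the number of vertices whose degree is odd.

Degrees: 1:3, 2:4, 3:4, 4:2, 5:4, 6:4, 7:1, 8:2, 9:4, 10:4
Odd-degree vertices: 1, 7.

2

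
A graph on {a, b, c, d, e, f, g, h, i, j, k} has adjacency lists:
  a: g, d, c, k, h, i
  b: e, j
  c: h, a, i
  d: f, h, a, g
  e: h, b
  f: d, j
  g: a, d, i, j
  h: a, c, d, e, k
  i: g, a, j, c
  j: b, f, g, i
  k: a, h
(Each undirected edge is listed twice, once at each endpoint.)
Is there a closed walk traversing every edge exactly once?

Degrees: a:6, b:2, c:3, d:4, e:2, f:2, g:4, h:5, i:4, j:4, k:2
Vertices with odd degree: c, h. An Eulerian circuit requires all degrees even.

No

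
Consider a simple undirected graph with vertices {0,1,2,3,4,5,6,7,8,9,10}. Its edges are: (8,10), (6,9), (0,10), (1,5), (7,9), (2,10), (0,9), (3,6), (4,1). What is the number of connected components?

Component: {1, 4, 5}
Component: {0, 2, 3, 6, 7, 8, 9, 10}

2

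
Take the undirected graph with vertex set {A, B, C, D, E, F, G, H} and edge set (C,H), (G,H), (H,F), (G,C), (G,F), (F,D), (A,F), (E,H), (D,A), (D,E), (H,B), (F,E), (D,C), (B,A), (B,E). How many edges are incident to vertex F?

5

Neighbors of F: A, D, E, G, H.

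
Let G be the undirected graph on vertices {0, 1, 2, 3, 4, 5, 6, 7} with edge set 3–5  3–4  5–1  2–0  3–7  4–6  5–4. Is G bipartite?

The cycle 4-5-3-4 has length 3, which is odd, so the graph is not bipartite.

No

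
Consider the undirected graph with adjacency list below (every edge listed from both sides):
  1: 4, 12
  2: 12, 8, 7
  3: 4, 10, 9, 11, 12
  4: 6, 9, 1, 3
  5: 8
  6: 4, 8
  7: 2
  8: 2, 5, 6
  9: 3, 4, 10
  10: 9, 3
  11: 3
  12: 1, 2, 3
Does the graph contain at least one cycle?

Yes

The graph has 12 vertices, 15 edges, and 1 connected component.
Since 15 > 12 - 1, a cycle must exist; for instance 1-12-3-9-4-1.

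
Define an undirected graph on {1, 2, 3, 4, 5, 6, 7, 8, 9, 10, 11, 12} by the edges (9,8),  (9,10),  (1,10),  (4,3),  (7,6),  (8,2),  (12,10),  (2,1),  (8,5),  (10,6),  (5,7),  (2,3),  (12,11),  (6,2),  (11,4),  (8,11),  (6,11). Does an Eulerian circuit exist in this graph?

Degrees: 1:2, 2:4, 3:2, 4:2, 5:2, 6:4, 7:2, 8:4, 9:2, 10:4, 11:4, 12:2
Every vertex has even degree and the edges form a single connected piece, so an Eulerian circuit exists.

Yes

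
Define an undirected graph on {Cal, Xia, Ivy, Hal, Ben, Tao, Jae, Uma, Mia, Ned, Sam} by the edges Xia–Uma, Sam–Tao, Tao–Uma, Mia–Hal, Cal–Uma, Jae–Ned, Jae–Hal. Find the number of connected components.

Component: {Ivy}
Component: {Ben}
Component: {Hal, Jae, Mia, Ned}
Component: {Cal, Xia, Tao, Uma, Sam}

4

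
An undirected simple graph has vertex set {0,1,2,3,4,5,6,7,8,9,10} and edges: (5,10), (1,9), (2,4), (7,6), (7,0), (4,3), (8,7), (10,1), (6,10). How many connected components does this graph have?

2

Component: {2, 3, 4}
Component: {0, 1, 5, 6, 7, 8, 9, 10}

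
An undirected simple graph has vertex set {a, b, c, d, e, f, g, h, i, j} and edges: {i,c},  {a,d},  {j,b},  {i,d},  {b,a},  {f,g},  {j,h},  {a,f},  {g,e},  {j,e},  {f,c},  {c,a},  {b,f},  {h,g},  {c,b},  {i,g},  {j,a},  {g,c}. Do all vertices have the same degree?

No

Degrees: a:5, b:4, c:5, d:2, e:2, f:4, g:5, h:2, i:3, j:4
Vertex d has degree 2 while a has degree 5, so the graph is not regular.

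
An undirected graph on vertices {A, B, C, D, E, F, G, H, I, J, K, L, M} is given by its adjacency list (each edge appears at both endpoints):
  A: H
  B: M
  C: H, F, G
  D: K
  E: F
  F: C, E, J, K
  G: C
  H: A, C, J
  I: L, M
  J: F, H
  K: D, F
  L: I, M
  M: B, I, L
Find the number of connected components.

2

Component: {B, I, L, M}
Component: {A, C, D, E, F, G, H, J, K}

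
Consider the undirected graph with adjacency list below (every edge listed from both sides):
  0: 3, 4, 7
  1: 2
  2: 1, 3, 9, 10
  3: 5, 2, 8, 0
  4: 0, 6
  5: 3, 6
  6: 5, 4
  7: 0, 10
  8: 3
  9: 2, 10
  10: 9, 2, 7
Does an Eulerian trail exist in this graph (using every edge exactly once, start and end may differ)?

Degrees: 0:3, 1:1, 2:4, 3:4, 4:2, 5:2, 6:2, 7:2, 8:1, 9:2, 10:3
Odd-degree vertices: 0, 1, 8, 10 (4 total).
With 4 odd-degree vertices (more than two), no single trail can use every edge.

No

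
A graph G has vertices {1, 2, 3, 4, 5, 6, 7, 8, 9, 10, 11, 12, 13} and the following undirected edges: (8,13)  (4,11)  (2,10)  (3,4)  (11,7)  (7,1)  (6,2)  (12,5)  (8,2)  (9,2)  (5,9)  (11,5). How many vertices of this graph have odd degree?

8

Degrees: 1:1, 2:4, 3:1, 4:2, 5:3, 6:1, 7:2, 8:2, 9:2, 10:1, 11:3, 12:1, 13:1
Odd-degree vertices: 1, 3, 5, 6, 10, 11, 12, 13.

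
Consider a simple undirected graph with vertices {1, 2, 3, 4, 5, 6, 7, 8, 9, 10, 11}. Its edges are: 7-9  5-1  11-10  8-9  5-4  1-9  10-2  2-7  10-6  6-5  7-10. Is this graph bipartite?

No

The cycle 7-2-10-7 has length 3, which is odd, so the graph is not bipartite.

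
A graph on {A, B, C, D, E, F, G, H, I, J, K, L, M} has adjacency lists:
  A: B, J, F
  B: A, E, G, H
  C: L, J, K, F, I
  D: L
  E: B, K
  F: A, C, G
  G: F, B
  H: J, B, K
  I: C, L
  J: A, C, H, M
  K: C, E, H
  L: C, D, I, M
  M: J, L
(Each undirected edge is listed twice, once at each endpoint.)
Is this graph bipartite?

No

L-I-C-L is an odd cycle (length 3), and a bipartite graph can contain only even cycles.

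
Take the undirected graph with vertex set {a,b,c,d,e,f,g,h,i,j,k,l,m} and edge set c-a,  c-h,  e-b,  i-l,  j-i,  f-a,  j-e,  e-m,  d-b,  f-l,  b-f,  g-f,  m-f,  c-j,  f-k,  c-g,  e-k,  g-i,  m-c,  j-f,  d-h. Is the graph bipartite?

Yes

Color {c, d, e, f, i} black and {a, b, g, h, j, k, l, m} white. No edge joins two same-colored vertices, so the graph is bipartite.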